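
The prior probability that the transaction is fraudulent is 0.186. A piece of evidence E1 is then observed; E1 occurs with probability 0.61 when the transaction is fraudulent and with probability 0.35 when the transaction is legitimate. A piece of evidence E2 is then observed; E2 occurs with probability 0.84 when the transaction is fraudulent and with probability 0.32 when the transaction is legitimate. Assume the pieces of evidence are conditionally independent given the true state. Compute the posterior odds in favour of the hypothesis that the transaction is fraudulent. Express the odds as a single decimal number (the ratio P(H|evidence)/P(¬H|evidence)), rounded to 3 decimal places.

Posterior odds ≈ 1.045

Prior odds = 0.186/(1−0.186) = 0.22850. In log-odds, ln(0.22850) = -1.4762.
Add log likelihood ratios: ln(1.7429) + ln(2.6250) = 1.5206.
Posterior log-odds = 0.044393, so posterior odds = exp(0.044393) = 1.0454.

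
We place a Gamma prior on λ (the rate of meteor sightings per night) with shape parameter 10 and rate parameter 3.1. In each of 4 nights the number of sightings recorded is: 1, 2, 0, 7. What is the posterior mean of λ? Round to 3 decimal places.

Total count ∑xᵢ = 10 over n = 4 nights.
Gamma is conjugate to the Poisson likelihood: posterior is Gamma(shape = 10+10 = 20, rate = 3.1+4 = 7.1).
E[λ | data] = 20/7.1 = 2.817.

Posterior mean ≈ 2.817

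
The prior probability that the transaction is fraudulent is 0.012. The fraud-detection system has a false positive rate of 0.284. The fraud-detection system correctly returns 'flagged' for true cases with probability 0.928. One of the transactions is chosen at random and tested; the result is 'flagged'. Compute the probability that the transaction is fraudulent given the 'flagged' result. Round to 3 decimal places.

Let H be the event that the transaction is fraudulent. P(H) = 0.012, so P(¬H) = 0.988. With E the 'flagged' result, P(E|H) = 0.928 and P(E|¬H) = 0.284.
P(E) = 0.928·0.012 + 0.284·0.988 = 0.011136 + 0.28059 = 0.29173.
By Bayes' theorem, P(H|E) = 0.011136 / 0.29173 = 0.038.

P(H | E) ≈ 0.038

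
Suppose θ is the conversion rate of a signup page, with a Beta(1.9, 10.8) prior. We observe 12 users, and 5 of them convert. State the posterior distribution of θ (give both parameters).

Posterior: Beta(6.9, 17.8)

Observing 5 successes and 7 failures updates Beta(1.9, 10.8) by adding the success and failure counts to the two shape parameters: α = 1.9+5 = 6.9, β = 10.8+7 = 17.8.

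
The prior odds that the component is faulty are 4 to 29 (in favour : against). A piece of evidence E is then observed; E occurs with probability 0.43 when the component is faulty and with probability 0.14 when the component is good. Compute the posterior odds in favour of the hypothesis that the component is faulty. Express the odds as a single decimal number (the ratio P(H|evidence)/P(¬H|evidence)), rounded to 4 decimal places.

Posterior odds ≈ 0.4236

Prior odds = 4/29 = 0.13793.
Likelihood ratio for E = 0.43/0.14 = 3.0714.
Posterior odds = prior odds × LR = 0.42365.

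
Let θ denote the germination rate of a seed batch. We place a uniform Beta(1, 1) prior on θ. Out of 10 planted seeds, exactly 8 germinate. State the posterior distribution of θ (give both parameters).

The binomial likelihood is conjugate to the Beta prior: with 8 successes and 2 failures, the posterior is Beta(1+8, 1+2) = Beta(9, 3).

Posterior: Beta(9, 3)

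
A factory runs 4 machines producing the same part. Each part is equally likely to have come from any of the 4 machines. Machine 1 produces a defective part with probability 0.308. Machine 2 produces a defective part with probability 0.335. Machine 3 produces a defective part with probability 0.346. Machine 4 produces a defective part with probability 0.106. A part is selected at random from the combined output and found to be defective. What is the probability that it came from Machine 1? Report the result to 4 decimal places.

Posterior probability ≈ 0.2813

P(defective|M1) = 0.308; P(defective|M2) = 0.335; P(defective|M3) = 0.346; P(defective|M4) = 0.106.
Prior × likelihood for each source: 0.25·0.308=0.07700, 0.25·0.335=0.08375, 0.25·0.346=0.08650, 0.25·0.106=0.02650. Summing gives P(defective) = 0.27375.
P(Machine 1 | defective) = 0.07700 / 0.27375 = 0.2813.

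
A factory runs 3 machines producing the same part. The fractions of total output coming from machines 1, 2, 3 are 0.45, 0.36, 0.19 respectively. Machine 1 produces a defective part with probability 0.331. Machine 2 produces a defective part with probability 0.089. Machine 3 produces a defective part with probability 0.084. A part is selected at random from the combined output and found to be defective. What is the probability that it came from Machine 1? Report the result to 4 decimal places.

Tabulate prior·likelihood by source: [1] prior 0.45, lik 0.331, product 0.1489; [2] prior 0.36, lik 0.089, product 0.03204; [3] prior 0.19, lik 0.084, product 0.01596.
Normalizing constant = 0.19695; the posterior for Machine 1 is its product over the sum, 0.1489/0.19695 = 0.7563.

Posterior probability ≈ 0.7563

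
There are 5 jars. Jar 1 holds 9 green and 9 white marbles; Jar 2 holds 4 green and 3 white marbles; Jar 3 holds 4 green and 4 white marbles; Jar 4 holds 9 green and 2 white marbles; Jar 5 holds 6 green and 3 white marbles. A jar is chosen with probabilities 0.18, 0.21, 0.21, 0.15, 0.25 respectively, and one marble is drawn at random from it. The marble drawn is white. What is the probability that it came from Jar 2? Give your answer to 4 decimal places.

Posterior probability ≈ 0.2275

P(white|Jar 1) = 0.5; P(white|Jar 2) = 0.4286; P(white|Jar 3) = 0.5; P(white|Jar 4) = 0.1818; P(white|Jar 5) = 0.3333.
Prior × likelihood for each source: 0.18·0.5=0.09000, 0.21·0.4286=0.09000, 0.21·0.5=0.1050, 0.15·0.1818=0.02727, 0.25·0.3333=0.08333. Summing gives P(white) = 0.39561.
P(Jar 2 | white) = 0.09000 / 0.39561 = 0.2275.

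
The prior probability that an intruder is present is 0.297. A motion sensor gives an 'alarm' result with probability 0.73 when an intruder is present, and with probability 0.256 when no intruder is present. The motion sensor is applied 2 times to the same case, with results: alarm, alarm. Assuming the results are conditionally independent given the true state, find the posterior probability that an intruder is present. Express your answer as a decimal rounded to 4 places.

Let H be the event that an intruder is present; start with P(H) = 0.297. P('alarm'|H) = 0.73, P('alarm'|¬H) = 0.256.
Update on result 1 ('alarm'): P(H) ← 0.73·0.2970 / (0.73·0.2970 + 0.256·0.7030) = 0.21681/0.39678 = 0.5464.
Update on result 2 ('alarm'): P(H) ← 0.73·0.5464 / (0.73·0.5464 + 0.256·0.4536) = 0.39889/0.51501 = 0.7745.

Posterior P(H) ≈ 0.7745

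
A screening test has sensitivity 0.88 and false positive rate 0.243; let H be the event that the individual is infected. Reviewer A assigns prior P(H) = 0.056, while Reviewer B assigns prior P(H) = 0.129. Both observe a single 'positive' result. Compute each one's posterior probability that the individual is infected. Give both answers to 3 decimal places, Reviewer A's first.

The likelihood ratio for a 'positive' result is 0.88/0.243 = 3.6214.
Reviewer A: prior odds 0.056/0.944 = 0.059322; posterior odds 0.21483; posterior probability 0.177.
Reviewer B: prior odds 0.129/0.871 = 0.14811; posterior odds 0.53635; posterior probability 0.349.

Reviewer A: 0.177; Reviewer B: 0.349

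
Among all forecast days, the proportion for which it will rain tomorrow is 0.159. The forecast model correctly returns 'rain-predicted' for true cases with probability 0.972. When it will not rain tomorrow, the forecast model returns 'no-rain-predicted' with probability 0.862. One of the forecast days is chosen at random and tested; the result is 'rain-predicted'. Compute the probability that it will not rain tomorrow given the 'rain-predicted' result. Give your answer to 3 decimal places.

Write H for 'it will rain tomorrow'. Prior odds H:¬H = 0.159/0.841 = 0.18906. For the 'rain-predicted' outcome, the likelihood ratio is 0.972/0.138 = 7.0435.
Posterior odds = 0.18906 × 7.0435 = 1.3316, so P(H|E) = 1.3316/(1+1.3316) = 0.571. Then P(¬H|E) = 1 − 0.571 = 0.429.

P(¬H | E) ≈ 0.429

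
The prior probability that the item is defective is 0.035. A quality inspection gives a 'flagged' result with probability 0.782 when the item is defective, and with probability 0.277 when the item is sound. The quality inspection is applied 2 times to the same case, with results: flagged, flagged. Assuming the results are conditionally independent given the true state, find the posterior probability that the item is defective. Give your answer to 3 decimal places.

Let H be the event that the item is defective; start with P(H) = 0.035. P('flagged'|H) = 0.782, P('flagged'|¬H) = 0.277.
Update on result 1 ('flagged'): P(H) ← 0.782·0.0350 / (0.782·0.0350 + 0.277·0.9650) = 0.027370/0.29468 = 0.0929.
Update on result 2 ('flagged'): P(H) ← 0.782·0.0929 / (0.782·0.0929 + 0.277·0.9071) = 0.072634/0.32391 = 0.2242.

Posterior P(H) ≈ 0.224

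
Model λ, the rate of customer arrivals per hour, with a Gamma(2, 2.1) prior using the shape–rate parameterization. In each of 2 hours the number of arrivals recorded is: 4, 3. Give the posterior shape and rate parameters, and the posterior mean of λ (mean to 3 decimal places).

Posterior: Gamma(shape=9, rate=4.1); mean ≈ 2.195

The Poisson likelihood adds the total count to the shape and the number of exposure periods to the rate. Here ∑xᵢ = 7 and n = 2, so shape 2→9 and rate 2.1→4.1.
Posterior mean = shape/rate = 9/4.1 = 2.195.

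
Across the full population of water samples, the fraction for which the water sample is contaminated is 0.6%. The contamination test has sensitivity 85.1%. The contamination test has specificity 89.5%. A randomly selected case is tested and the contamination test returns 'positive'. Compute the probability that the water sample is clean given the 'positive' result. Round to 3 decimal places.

P(¬H | E) ≈ 0.953

Write H for 'the water sample is contaminated'. Prior odds H:¬H = 0.006/0.994 = 0.0060362. For the 'positive' outcome, the likelihood ratio is 0.851/0.105 = 8.1048.
Posterior odds = 0.0060362 × 8.1048 = 0.048922, so P(H|E) = 0.048922/(1+0.048922) = 0.047. Then P(¬H|E) = 1 − 0.047 = 0.953.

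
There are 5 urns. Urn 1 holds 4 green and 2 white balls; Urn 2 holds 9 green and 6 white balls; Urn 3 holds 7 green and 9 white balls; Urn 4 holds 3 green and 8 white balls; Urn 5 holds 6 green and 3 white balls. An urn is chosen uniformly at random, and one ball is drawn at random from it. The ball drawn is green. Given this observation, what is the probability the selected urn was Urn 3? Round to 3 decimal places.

Tabulate prior·likelihood by source: [1] prior 0.2, lik 0.6667, product 0.1333; [2] prior 0.2, lik 0.6, product 0.1200; [3] prior 0.2, lik 0.4375, product 0.08750; [4] prior 0.2, lik 0.2727, product 0.05455; [5] prior 0.2, lik 0.6667, product 0.1333.
Normalizing constant = 0.52871; the posterior for Urn 3 is its product over the sum, 0.08750/0.52871 = 0.165.

Posterior probability ≈ 0.165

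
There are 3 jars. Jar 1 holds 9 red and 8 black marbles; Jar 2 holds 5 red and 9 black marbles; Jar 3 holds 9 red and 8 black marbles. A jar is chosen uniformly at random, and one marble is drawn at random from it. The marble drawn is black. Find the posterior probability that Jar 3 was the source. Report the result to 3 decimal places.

P(black|Jar 1) = 0.4706; P(black|Jar 2) = 0.6429; P(black|Jar 3) = 0.4706.
Prior × likelihood for each source: 0.333333·0.4706=0.1569, 0.333333·0.6429=0.2143, 0.333333·0.4706=0.1569. Summing gives P(black) = 0.52801.
P(Jar 3 | black) = 0.1569 / 0.52801 = 0.297.

Posterior probability ≈ 0.297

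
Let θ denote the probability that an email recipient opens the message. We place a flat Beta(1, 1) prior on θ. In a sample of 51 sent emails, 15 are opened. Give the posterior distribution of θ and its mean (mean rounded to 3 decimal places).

Posterior: Beta(16, 37); mean ≈ 0.302

The binomial likelihood is conjugate to the Beta prior: with 15 successes and 36 failures, the posterior is Beta(1+15, 1+36) = Beta(16, 37).
Posterior mean = α/(α+β) = 16/53 = 0.302.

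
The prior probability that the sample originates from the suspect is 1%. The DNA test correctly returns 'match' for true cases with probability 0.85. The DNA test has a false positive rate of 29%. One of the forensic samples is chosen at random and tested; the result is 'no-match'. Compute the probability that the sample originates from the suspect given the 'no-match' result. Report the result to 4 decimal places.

Let H be the event that the sample originates from the suspect. P(H) = 0.01, so P(¬H) = 0.99. With E the 'no-match' result, P(E|H) = 0.15 and P(E|¬H) = 0.71.
P(E) = 0.15·0.01 + 0.71·0.99 = 0.0015000 + 0.70290 = 0.70440.
By Bayes' theorem, P(H|E) = 0.0015000 / 0.70440 = 0.0021.

P(H | E) ≈ 0.0021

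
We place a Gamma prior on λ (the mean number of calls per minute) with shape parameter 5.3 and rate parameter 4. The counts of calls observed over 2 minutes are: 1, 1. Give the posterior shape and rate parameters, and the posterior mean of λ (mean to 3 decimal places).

The Poisson likelihood adds the total count to the shape and the number of exposure periods to the rate. Here ∑xᵢ = 2 and n = 2, so shape 5.3→7.3 and rate 4→6.
Posterior mean = shape/rate = 7.3/6 = 1.217.

Posterior: Gamma(shape=7.3, rate=6); mean ≈ 1.217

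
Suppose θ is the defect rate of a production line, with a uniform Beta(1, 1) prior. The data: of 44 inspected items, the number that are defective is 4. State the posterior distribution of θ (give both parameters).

Posterior: Beta(5, 41)

Observing 4 successes and 40 failures updates Beta(1, 1) by adding the success and failure counts to the two shape parameters: α = 1+4 = 5, β = 1+40 = 41.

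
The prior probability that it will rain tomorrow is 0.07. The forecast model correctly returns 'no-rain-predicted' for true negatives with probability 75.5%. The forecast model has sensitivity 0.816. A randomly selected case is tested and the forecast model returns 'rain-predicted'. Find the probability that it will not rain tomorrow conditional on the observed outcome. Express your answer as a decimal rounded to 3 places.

P(¬H | E) ≈ 0.800

Write H for 'it will rain tomorrow'. Prior odds H:¬H = 0.07/0.93 = 0.075269. For the 'rain-predicted' outcome, the likelihood ratio is 0.816/0.245 = 3.3306.
Posterior odds = 0.075269 × 3.3306 = 0.25069, so P(H|E) = 0.25069/(1+0.25069) = 0.200. Then P(¬H|E) = 1 − 0.200 = 0.800.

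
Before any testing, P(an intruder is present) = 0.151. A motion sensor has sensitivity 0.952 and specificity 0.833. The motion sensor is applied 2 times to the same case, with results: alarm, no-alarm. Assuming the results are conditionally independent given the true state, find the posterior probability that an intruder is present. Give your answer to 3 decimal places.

Posterior P(H) ≈ 0.055

With H the event that an intruder is present, the joint likelihood of the observed sequence is P(data|H) = 0.952·0.048 = 0.045696 and P(data|¬H) = 0.167·0.833 = 0.13911.
Bayes: P(H|data) = 0.151·0.045696 / (0.151·0.045696 + 0.849·0.13911) = 0.0069001/0.12501 = 0.0552.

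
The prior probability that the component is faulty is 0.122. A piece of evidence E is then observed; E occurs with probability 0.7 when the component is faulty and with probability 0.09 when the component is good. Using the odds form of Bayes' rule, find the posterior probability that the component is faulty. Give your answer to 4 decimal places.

Posterior probability ≈ 0.5194

Prior odds = 0.122/(1−0.122) = 0.13895. In log-odds, ln(0.13895) = -1.9736.
Add log likelihood ratio: ln(7.7778) = 2.0513.
Posterior log-odds = 0.077645, so posterior odds = exp(0.077645) = 1.0807. Converting, P(H|E) = 1.0807/2.0807 = 0.5194.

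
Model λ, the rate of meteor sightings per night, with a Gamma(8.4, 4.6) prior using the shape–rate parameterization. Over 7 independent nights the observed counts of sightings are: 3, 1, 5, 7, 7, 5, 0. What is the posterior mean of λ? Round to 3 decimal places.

The Poisson likelihood adds the total count to the shape and the number of exposure periods to the rate. Here ∑xᵢ = 28 and n = 7, so shape 8.4→36.4 and rate 4.6→11.6.
Posterior mean = shape/rate = 36.4/11.6 = 3.138.

Posterior mean ≈ 3.138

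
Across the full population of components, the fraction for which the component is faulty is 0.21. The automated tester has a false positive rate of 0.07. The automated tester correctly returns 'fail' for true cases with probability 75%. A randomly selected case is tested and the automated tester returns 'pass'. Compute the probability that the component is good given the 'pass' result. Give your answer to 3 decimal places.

Let H be the event that the component is faulty. P(H) = 0.21, so P(¬H) = 0.79. With E the 'pass' result, P(E|H) = 0.25 and P(E|¬H) = 0.93.
P(E) = 0.25·0.21 + 0.93·0.79 = 0.052500 + 0.73470 = 0.78720.
By Bayes' theorem, P(H|E) = 0.052500 / 0.78720 = 0.067. Hence P(¬H|E) = 1 − 0.067 = 0.933.

P(¬H | E) ≈ 0.933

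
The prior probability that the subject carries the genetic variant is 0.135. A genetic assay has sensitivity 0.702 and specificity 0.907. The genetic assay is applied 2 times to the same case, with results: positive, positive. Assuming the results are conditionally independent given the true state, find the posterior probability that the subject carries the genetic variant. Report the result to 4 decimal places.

Posterior P(H) ≈ 0.8989

With H the event that the subject carries the genetic variant, the joint likelihood of the observed sequence is P(data|H) = 0.702·0.702 = 0.49280 and P(data|¬H) = 0.093·0.093 = 0.0086490.
Bayes: P(H|data) = 0.135·0.49280 / (0.135·0.49280 + 0.865·0.0086490) = 0.066529/0.074010 = 0.8989.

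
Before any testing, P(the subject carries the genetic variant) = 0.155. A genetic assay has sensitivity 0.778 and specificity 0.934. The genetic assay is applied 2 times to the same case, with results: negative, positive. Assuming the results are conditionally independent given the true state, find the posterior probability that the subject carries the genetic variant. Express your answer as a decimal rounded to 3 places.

Let H be the event that the subject carries the genetic variant; start with P(H) = 0.155. P('positive'|H) = 0.778, P('positive'|¬H) = 0.066.
Update on result 1 ('negative'): P(H) ← 0.222·0.1550 / (0.222·0.1550 + 0.934·0.8450) = 0.034410/0.82364 = 0.0418.
Update on result 2 ('positive'): P(H) ← 0.778·0.0418 / (0.778·0.0418 + 0.066·0.9582) = 0.032503/0.095746 = 0.3395.

Posterior P(H) ≈ 0.339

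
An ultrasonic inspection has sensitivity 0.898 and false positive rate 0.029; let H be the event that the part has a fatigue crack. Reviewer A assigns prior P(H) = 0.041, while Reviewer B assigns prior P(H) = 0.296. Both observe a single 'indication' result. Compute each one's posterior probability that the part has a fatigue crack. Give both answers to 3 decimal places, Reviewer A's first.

P('+'|H) = 0.898, P('+'|¬H) = 0.029.
Reviewer A: numerator 0.898·0.041 = 0.036818; evidence = 0.036818+0.029·0.959 = 0.064629; posterior = 0.570.
Reviewer B: numerator 0.898·0.296 = 0.26581; evidence = 0.26581+0.029·0.704 = 0.28622; posterior = 0.929.

Reviewer A: 0.570; Reviewer B: 0.929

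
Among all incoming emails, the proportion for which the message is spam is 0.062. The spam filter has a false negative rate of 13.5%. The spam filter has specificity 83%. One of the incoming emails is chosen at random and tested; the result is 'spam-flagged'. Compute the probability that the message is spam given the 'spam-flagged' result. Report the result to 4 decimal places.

P(H | E) ≈ 0.2517

Let H be the event that the message is spam. P(H) = 0.062, so P(¬H) = 0.938. With E the 'spam-flagged' result, P(E|H) = 0.865 and P(E|¬H) = 0.17.
P(E) = 0.865·0.062 + 0.17·0.938 = 0.053630 + 0.15946 = 0.21309.
By Bayes' theorem, P(H|E) = 0.053630 / 0.21309 = 0.2517.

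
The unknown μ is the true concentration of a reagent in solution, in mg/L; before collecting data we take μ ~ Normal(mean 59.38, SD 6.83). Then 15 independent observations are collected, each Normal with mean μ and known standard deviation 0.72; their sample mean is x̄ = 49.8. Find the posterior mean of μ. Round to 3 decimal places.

With known σ, the Normal prior is conjugate. Weight on the data is w = (n/σ²)/(n/σ² + 1/τ₀²) = 28.9352/(28.9352+0.0214367) = 0.99926.
Posterior mean = w·x̄ + (1−w)·μ₀ = 0.99926·49.8 + 0.00074031·59.38 = 49.807.

Posterior mean ≈ 49.807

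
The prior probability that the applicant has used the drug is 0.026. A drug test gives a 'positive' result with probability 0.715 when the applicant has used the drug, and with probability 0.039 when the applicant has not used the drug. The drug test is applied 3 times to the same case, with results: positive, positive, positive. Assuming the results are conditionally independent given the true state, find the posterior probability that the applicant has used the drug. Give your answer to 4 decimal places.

With H the event that the applicant has used the drug, the joint likelihood of the observed sequence is P(data|H) = 0.715·0.715·0.715 = 0.36553 and P(data|¬H) = 0.039·0.039·0.039 = 0.00005932.
Bayes: P(H|data) = 0.026·0.36553 / (0.026·0.36553 + 0.974·0.00005932) = 0.0095037/0.0095614 = 0.9940.

Posterior P(H) ≈ 0.9940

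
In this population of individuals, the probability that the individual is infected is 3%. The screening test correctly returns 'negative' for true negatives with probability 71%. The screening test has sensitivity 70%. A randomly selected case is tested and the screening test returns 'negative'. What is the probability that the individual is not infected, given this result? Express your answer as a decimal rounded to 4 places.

P(¬H | E) ≈ 0.9871

Let H be the event that the individual is infected. P(H) = 0.03, so P(¬H) = 0.97. With E the 'negative' result, P(E|H) = 0.3 and P(E|¬H) = 0.71.
P(E) = 0.3·0.03 + 0.71·0.97 = 0.0090000 + 0.68870 = 0.69770.
By Bayes' theorem, P(H|E) = 0.0090000 / 0.69770 = 0.0129. Hence P(¬H|E) = 1 − 0.0129 = 0.9871.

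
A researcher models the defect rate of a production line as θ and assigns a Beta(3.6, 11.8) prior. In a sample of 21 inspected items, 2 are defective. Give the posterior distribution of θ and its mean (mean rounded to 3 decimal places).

Posterior: Beta(5.6, 30.8); mean ≈ 0.154

The binomial likelihood is conjugate to the Beta prior: with 2 successes and 19 failures, the posterior is Beta(3.6+2, 11.8+19) = Beta(5.6, 30.8).
Posterior mean = α/(α+β) = 5.6/36.4 = 0.154.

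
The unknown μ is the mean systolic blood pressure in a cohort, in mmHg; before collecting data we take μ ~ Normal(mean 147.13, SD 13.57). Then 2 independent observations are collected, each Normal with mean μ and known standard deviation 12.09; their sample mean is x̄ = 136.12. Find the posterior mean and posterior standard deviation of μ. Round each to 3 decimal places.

Posterior mean ≈ 139.248; posterior SD ≈ 7.233

With known σ, the Normal prior is conjugate. Weight on the data is w = (n/σ²)/(n/σ² + 1/τ₀²) = 0.0136829/(0.0136829+0.00543051) = 0.71588.
Posterior mean = w·x̄ + (1−w)·μ₀ = 0.71588·136.12 + 0.28412·147.13 = 139.248. Posterior variance = 1/(0.0136829+0.00543051) = 52.3194, so SD = 7.233.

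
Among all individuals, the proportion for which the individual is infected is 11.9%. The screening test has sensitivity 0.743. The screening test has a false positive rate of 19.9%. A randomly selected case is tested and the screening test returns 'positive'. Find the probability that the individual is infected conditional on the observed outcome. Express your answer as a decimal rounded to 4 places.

P(H | E) ≈ 0.3352

Let H be the event that the individual is infected. P(H) = 0.119, so P(¬H) = 0.881. With E the 'positive' result, P(E|H) = 0.743 and P(E|¬H) = 0.199.
P(E) = 0.743·0.119 + 0.199·0.881 = 0.088417 + 0.17532 = 0.26374.
By Bayes' theorem, P(H|E) = 0.088417 / 0.26374 = 0.3352.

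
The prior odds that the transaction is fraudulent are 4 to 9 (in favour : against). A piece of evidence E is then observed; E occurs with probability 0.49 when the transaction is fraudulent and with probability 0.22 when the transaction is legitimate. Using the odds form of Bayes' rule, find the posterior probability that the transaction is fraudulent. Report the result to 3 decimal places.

Prior odds = 4/9 = 0.44444.
Likelihood ratio for E = 0.49/0.22 = 2.2273.
Posterior odds = prior odds × LR = 0.98990.
Posterior probability = odds/(1+odds) = 0.98990/1.9899 = 0.497.

Posterior probability ≈ 0.497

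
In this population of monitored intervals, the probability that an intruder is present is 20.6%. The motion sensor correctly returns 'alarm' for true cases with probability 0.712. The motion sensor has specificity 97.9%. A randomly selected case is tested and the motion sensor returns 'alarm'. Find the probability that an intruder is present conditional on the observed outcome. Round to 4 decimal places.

P(H | E) ≈ 0.8979

Write H for 'an intruder is present'. Prior odds H:¬H = 0.206/0.794 = 0.25945. For the 'alarm' outcome, the likelihood ratio is 0.712/0.021 = 33.905.
Posterior odds = 0.25945 × 33.905 = 8.7964, so P(H|E) = 8.7964/(1+8.7964) = 0.8979.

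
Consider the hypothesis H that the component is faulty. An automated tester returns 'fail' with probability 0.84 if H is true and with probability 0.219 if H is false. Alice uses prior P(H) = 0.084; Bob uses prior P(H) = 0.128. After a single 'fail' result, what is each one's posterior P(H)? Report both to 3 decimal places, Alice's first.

P('+'|H) = 0.84, P('+'|¬H) = 0.219.
Alice: numerator 0.84·0.084 = 0.070560; evidence = 0.070560+0.219·0.916 = 0.27116; posterior = 0.260.
Bob: numerator 0.84·0.128 = 0.10752; evidence = 0.10752+0.219·0.872 = 0.29849; posterior = 0.360.

Alice: 0.260; Bob: 0.360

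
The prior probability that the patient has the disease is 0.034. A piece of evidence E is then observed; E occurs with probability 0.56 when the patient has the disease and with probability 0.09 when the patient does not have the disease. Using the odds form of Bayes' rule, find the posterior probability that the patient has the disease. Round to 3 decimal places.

Prior odds = 0.034/(1−0.034) = 0.035197. In log-odds, ln(0.035197) = -3.3468.
Add log likelihood ratio: ln(6.2222) = 1.8281.
Posterior log-odds = -1.5187, so posterior odds = exp(-1.5187) = 0.21900. Converting, P(H|E) = 0.21900/1.2190 = 0.180.

Posterior probability ≈ 0.180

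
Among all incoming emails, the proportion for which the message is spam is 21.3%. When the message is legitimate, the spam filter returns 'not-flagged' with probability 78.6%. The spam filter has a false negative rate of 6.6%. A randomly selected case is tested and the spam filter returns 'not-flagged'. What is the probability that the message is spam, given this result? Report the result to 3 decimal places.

Write H for 'the message is spam'. Prior odds H:¬H = 0.213/0.787 = 0.27065. For the 'not-flagged' outcome, the likelihood ratio is 0.066/0.786 = 0.083969.
Posterior odds = 0.27065 × 0.083969 = 0.022726, so P(H|E) = 0.022726/(1+0.022726) = 0.022.

P(H | E) ≈ 0.022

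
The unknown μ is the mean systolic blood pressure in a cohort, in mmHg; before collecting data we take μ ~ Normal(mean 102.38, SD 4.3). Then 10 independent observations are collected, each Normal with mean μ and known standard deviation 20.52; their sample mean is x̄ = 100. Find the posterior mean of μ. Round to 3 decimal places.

Posterior mean ≈ 101.654

With known σ, the Normal prior is conjugate. Weight on the data is w = (n/σ²)/(n/σ² + 1/τ₀²) = 0.0237490/(0.0237490+0.0540833) = 0.30513.
Posterior mean = w·x̄ + (1−w)·μ₀ = 0.30513·100 + 0.69487·102.38 = 101.654.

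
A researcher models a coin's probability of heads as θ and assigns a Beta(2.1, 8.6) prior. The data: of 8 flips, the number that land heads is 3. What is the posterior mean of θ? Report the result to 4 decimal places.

Observing 3 successes and 5 failures updates Beta(2.1, 8.6) by adding the success and failure counts to the two shape parameters: α = 2.1+3 = 5.1, β = 8.6+5 = 13.6.
Posterior mean = α/(α+β) = 5.1/18.7 = 0.2727.

Posterior mean ≈ 0.2727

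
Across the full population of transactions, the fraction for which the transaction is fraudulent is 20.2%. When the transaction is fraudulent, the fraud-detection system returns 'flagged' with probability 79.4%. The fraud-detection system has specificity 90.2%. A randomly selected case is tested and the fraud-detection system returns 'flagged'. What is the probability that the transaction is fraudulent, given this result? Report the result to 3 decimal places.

P(H | E) ≈ 0.672

Let H be the event that the transaction is fraudulent. P(H) = 0.202, so P(¬H) = 0.798. With E the 'flagged' result, P(E|H) = 0.794 and P(E|¬H) = 0.098.
P(E) = 0.794·0.202 + 0.098·0.798 = 0.16039 + 0.078204 = 0.23859.
By Bayes' theorem, P(H|E) = 0.16039 / 0.23859 = 0.672.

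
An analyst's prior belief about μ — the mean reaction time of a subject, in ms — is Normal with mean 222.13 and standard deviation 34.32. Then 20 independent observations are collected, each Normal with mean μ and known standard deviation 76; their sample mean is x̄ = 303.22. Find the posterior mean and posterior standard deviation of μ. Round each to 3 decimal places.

Posterior mean ≈ 287.253; posterior SD ≈ 15.229

With known σ, the Normal prior is conjugate. Weight on the data is w = (n/σ²)/(n/σ² + 1/τ₀²) = 0.00346260/(0.00346260+0.00084900) = 0.80309.
Posterior mean = w·x̄ + (1−w)·μ₀ = 0.80309·303.22 + 0.19691·222.13 = 287.253. Posterior variance = 1/(0.00346260+0.00084900) = 231.932, so SD = 15.229.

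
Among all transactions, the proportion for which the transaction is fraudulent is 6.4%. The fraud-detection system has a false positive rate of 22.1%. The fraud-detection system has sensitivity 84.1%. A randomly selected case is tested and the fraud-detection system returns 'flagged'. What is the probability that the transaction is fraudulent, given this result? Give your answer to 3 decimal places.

P(H | E) ≈ 0.206

Write H for 'the transaction is fraudulent'. Prior odds H:¬H = 0.064/0.936 = 0.068376. For the 'flagged' outcome, the likelihood ratio is 0.841/0.221 = 3.8054.
Posterior odds = 0.068376 × 3.8054 = 0.26020, so P(H|E) = 0.26020/(1+0.26020) = 0.206.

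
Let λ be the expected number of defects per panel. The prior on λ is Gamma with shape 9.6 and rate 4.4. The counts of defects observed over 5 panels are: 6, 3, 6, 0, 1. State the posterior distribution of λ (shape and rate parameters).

Total count ∑xᵢ = 16 over n = 5 panels.
Gamma is conjugate to the Poisson likelihood: posterior is Gamma(shape = 9.6+16 = 25.6, rate = 4.4+5 = 9.4).

Posterior: Gamma(shape=25.6, rate=9.4)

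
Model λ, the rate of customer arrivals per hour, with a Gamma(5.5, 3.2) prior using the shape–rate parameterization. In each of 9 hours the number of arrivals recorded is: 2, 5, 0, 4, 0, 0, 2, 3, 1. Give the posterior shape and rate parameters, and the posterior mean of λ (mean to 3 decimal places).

The Poisson likelihood adds the total count to the shape and the number of exposure periods to the rate. Here ∑xᵢ = 17 and n = 9, so shape 5.5→22.5 and rate 3.2→12.2.
E[λ | data] = 22.5/12.2 = 1.844.

Posterior: Gamma(shape=22.5, rate=12.2); mean ≈ 1.844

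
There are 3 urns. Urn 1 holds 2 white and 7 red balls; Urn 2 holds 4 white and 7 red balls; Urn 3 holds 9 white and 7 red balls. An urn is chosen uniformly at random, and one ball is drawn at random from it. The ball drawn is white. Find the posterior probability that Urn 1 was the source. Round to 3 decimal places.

P(white|Urn 1) = 0.2222; P(white|Urn 2) = 0.3636; P(white|Urn 3) = 0.5625.
Prior × likelihood for each source: 0.333333·0.2222=0.07407, 0.333333·0.3636=0.1212, 0.333333·0.5625=0.1875. Summing gives P(white) = 0.38279.
P(Urn 1 | white) = 0.07407 / 0.38279 = 0.194.

Posterior probability ≈ 0.194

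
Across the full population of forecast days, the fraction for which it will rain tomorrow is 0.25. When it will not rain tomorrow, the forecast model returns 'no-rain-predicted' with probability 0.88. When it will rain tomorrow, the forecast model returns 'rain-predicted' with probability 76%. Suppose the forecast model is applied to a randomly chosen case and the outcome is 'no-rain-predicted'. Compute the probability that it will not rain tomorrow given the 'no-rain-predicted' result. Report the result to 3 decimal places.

P(¬H | E) ≈ 0.917

Let H be the event that it will rain tomorrow. P(H) = 0.25, so P(¬H) = 0.75. With E the 'no-rain-predicted' result, P(E|H) = 0.24 and P(E|¬H) = 0.88.
P(E) = 0.24·0.25 + 0.88·0.75 = 0.060000 + 0.66000 = 0.72000.
By Bayes' theorem, P(H|E) = 0.060000 / 0.72000 = 0.083. Hence P(¬H|E) = 1 − 0.083 = 0.917.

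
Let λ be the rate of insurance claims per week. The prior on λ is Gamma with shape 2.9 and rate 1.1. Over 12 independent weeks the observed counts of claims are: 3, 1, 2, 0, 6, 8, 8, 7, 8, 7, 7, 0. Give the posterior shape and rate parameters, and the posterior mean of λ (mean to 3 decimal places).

Total count ∑xᵢ = 57 over n = 12 weeks.
Gamma is conjugate to the Poisson likelihood: posterior is Gamma(shape = 2.9+57 = 59.9, rate = 1.1+12 = 13.1).
Posterior mean = shape/rate = 59.9/13.1 = 4.573.

Posterior: Gamma(shape=59.9, rate=13.1); mean ≈ 4.573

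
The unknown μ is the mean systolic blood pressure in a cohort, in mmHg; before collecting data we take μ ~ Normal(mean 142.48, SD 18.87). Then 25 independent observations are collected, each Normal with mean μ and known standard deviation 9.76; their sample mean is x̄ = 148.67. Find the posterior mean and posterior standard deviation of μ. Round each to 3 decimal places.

Prior precision 1/τ₀² = 1/18.87² = 0.00280838; data precision n/σ² = 25/9.76² = 0.262446.
Posterior precision = 0.00280838 + 0.262446 = 0.265255, giving posterior SD = 1/√0.265255 = 1.942.
Posterior mean = (0.00280838·142.48 + 0.262446·148.67) / 0.265255 = 148.604.

Posterior mean ≈ 148.604; posterior SD ≈ 1.942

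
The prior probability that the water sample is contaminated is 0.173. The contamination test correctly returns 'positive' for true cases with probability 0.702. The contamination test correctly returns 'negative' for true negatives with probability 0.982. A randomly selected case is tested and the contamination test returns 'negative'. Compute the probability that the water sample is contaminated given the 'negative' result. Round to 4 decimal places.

Let H be the event that the water sample is contaminated. P(H) = 0.173, so P(¬H) = 0.827. With E the 'negative' result, P(E|H) = 0.298 and P(E|¬H) = 0.982.
P(E) = 0.298·0.173 + 0.982·0.827 = 0.051554 + 0.81211 = 0.86367.
By Bayes' theorem, P(H|E) = 0.051554 / 0.86367 = 0.0597.

P(H | E) ≈ 0.0597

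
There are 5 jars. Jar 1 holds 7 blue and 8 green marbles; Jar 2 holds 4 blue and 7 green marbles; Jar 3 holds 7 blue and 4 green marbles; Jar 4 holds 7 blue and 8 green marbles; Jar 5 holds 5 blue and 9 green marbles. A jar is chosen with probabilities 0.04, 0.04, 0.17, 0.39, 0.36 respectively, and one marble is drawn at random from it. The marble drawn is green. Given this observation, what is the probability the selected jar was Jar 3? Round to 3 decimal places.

Posterior probability ≈ 0.113

Tabulate prior·likelihood by source: [1] prior 0.04, lik 0.5333, product 0.02133; [2] prior 0.04, lik 0.6364, product 0.02545; [3] prior 0.17, lik 0.3636, product 0.06182; [4] prior 0.39, lik 0.5333, product 0.2080; [5] prior 0.36, lik 0.6429, product 0.2314.
Normalizing constant = 0.54803; the posterior for Jar 3 is its product over the sum, 0.06182/0.54803 = 0.113.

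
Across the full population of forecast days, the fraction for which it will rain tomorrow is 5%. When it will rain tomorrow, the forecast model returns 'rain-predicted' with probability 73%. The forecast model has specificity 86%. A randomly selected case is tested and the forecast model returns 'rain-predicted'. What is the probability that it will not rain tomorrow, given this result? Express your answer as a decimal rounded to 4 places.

Let H be the event that it will rain tomorrow. P(H) = 0.05, so P(¬H) = 0.95. With E the 'rain-predicted' result, P(E|H) = 0.73 and P(E|¬H) = 0.14.
P(E) = 0.73·0.05 + 0.14·0.95 = 0.036500 + 0.13300 = 0.16950.
By Bayes' theorem, P(H|E) = 0.036500 / 0.16950 = 0.2153. Hence P(¬H|E) = 1 − 0.2153 = 0.7847.

P(¬H | E) ≈ 0.7847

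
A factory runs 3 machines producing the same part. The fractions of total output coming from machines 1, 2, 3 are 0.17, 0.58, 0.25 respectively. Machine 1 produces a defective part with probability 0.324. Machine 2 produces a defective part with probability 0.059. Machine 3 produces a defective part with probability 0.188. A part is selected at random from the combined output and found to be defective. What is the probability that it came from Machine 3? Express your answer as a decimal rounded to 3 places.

Tabulate prior·likelihood by source: [1] prior 0.17, lik 0.324, product 0.05508; [2] prior 0.58, lik 0.059, product 0.03422; [3] prior 0.25, lik 0.188, product 0.04700.
Normalizing constant = 0.13630; the posterior for Machine 3 is its product over the sum, 0.04700/0.13630 = 0.345.

Posterior probability ≈ 0.345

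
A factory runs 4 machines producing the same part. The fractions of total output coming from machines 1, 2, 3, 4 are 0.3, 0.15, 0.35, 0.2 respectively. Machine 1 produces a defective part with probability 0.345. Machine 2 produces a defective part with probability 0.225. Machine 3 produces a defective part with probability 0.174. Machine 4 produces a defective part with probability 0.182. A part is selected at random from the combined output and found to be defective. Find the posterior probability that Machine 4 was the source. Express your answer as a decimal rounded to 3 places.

Posterior probability ≈ 0.155

Tabulate prior·likelihood by source: [1] prior 0.3, lik 0.345, product 0.1035; [2] prior 0.15, lik 0.225, product 0.03375; [3] prior 0.35, lik 0.174, product 0.06090; [4] prior 0.2, lik 0.182, product 0.03640.
Normalizing constant = 0.23455; the posterior for Machine 4 is its product over the sum, 0.03640/0.23455 = 0.155.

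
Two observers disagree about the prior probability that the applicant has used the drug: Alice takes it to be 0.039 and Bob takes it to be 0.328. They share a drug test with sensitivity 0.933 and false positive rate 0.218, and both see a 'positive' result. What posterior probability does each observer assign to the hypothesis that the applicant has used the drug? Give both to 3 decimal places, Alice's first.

The likelihood ratio for a 'positive' result is 0.933/0.218 = 4.2798.
Alice: prior odds 0.039/0.961 = 0.040583; posterior odds 0.17369; posterior probability 0.148.
Bob: prior odds 0.328/0.672 = 0.48810; posterior odds 2.0890; posterior probability 0.676.

Alice: 0.148; Bob: 0.676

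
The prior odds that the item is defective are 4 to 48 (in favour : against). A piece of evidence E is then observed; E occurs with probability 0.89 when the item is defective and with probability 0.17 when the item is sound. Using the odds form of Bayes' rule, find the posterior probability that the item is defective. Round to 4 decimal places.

Prior odds = 4/48 = 0.083333.
Likelihood ratio for E = 0.89/0.17 = 5.2353.
Posterior odds = prior odds × LR = 0.43627.
Posterior probability = odds/(1+odds) = 0.43627/1.4363 = 0.3038.

Posterior probability ≈ 0.3038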